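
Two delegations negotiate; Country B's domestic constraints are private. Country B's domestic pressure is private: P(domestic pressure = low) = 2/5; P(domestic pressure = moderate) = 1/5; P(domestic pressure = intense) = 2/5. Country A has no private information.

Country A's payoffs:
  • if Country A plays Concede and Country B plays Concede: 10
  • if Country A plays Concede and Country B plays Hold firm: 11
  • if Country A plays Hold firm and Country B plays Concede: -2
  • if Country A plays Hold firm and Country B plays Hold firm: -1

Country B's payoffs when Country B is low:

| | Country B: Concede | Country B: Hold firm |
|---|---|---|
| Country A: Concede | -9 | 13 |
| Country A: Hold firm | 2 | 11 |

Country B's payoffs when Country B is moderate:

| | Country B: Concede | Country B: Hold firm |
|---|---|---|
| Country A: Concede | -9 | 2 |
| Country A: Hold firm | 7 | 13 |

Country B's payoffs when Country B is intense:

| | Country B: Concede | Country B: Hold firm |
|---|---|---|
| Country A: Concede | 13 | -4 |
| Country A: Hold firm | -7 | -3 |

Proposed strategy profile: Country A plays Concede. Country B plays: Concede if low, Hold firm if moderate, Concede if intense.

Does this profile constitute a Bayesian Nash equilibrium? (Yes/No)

No

Country A plays Concede: E[Concede] = 2/5·(10) + 1/5·(11) + 2/5·(10) = 51/5; E[Hold firm] = -9/5. Best-responding. ✓
Country B (domestic pressure low), facing Concede: Concede gives -9, Hold firm gives 13. Proposed Concede is not best — profitable deviation exists. ✗
Country B (domestic pressure moderate), facing Concede: Concede gives -9, Hold firm gives 2. Proposed Hold firm is best. ✓
Country B (domestic pressure intense), facing Concede: Concede gives 13, Hold firm gives -4. Proposed Concede is best. ✓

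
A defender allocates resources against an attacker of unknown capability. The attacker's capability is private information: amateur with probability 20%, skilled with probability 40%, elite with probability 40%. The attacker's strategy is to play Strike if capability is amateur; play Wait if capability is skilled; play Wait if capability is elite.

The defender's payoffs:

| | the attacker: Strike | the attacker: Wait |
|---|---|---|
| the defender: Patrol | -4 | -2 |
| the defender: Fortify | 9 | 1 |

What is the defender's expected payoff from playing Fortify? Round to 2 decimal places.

2.60

E[Fortify] = 0.2·9 + 0.4·1 + 0.4·1 = 1.8 + 0.4 + 0.4 = 2.6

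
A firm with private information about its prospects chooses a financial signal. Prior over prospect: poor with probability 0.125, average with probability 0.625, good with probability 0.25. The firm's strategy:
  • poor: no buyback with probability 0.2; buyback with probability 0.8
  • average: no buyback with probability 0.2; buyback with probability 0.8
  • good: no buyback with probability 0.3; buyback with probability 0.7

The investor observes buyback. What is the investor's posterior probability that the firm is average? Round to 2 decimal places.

P(buyback) = 0.125·0.8 + 0.625·0.8 + 0.25·0.7 = 0.775
P(average | buyback) = (0.625·0.8) / 0.775 = 0.5 / 0.775 = 0.645161

0.65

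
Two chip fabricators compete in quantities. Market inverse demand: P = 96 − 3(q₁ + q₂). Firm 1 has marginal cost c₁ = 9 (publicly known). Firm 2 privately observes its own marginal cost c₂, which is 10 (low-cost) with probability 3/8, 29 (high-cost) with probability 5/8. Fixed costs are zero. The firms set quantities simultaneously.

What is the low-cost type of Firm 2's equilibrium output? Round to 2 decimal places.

8.78

Each type of Firm 2 best-responds to q₁; Firm 1 best-responds to the expected q₂ over Firm 2's types.
Firm 2 with cost c maximizes (96 − 3(q₁+q₂) − c)·q₂, giving q₂(c) = (96 − c − 3q₁)/6.
E[c₂] = 3/8·10 + 5/8·29 = 21.875
Firm 1's FOC against E[q₂] yields q₁ = (96 − 2·9 + E[c₂])/9 = (96 − 18 + 21.875)/9 = 11.0972.
q₂(low-cost) = (96 − 10 − 3·11.0972)/6 = 8.78472.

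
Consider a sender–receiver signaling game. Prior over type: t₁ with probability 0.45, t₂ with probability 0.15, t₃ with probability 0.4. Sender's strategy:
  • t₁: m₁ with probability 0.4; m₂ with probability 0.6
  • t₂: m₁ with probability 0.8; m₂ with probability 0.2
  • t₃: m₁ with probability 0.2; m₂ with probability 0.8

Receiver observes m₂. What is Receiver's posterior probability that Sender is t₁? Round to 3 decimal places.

P(m₂) = 0.45·0.6 + 0.15·0.2 + 0.4·0.8 = 0.62
P(t₁ | m₂) = (0.45·0.6) / 0.62 = 0.27 / 0.62 = 0.435484

0.435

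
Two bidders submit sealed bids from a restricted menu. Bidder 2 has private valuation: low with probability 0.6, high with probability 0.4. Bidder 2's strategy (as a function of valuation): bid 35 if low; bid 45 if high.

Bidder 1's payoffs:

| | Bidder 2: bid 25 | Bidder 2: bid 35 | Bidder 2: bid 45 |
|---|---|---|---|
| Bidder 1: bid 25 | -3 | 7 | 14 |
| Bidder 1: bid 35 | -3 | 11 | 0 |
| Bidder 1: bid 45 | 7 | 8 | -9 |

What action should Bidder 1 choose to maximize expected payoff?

E[bid 25] = 0.6·(7) + 0.4·(14) = 9.8
E[bid 35] = 0.6·(11) + 0.4·(0) = 6.6
E[bid 45] = 0.6·(8) + 0.4·(-9) = 1.2
Best response: bid 25 (9.8 is the largest).

bid 25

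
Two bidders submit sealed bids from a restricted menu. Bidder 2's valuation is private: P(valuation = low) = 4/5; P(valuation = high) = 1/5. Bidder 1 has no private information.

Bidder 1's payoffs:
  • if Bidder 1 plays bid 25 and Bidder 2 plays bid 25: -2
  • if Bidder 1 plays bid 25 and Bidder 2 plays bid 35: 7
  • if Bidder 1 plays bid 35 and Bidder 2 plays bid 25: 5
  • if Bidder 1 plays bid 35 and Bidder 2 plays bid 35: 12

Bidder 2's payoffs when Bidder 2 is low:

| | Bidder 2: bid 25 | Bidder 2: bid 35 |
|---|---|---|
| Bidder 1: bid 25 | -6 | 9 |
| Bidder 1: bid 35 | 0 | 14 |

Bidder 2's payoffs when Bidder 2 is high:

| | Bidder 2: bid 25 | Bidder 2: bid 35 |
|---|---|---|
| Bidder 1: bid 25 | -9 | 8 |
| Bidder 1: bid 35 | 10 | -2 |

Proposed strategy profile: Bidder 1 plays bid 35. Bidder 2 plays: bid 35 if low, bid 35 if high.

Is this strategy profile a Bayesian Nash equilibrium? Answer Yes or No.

Bidder 1 plays bid 35: E[bid 35] = 4/5·(12) + 1/5·(12) = 12; E[bid 25] = 7. Best-responding. ✓
Bidder 2 (valuation low), facing bid 35: bid 25 gives 0, bid 35 gives 14. Proposed bid 35 is best. ✓
Bidder 2 (valuation high), facing bid 35: bid 25 gives 10, bid 35 gives -2. Proposed bid 35 is not best — profitable deviation exists. ✗

No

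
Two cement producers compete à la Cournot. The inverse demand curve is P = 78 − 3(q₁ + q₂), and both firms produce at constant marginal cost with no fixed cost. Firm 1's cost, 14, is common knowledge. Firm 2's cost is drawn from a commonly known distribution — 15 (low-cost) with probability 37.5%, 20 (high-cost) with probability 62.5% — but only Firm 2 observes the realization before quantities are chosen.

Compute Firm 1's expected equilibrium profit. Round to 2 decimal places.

Type-c best response for Firm 2: q₂(c) = (78 − c)/6 − q₁/2.
Firm 1 maximizes expected profit; its first-order condition is 78 − 6q₁ − 3E[q₂] − 14 = 0.
Substituting E[q₂] and solving: E[c₂] = 18.125, so q₁ = (78 − 2·14 + 18.125)/9 = 7.56944.
E[P] = 78 − 3·(q₁ + E[q₂]) = 36.7083; Firm 1's expected profit = (E[P] − 14)·q₁ = (36.7083 − 14)·7.56944 = 171.889.

171.89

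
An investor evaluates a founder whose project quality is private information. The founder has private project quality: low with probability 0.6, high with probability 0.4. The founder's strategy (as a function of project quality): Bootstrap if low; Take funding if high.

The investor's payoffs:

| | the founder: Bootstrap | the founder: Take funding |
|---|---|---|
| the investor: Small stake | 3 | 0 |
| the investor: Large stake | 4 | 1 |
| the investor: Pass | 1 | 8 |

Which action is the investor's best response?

E[Small stake] = 0.6·(3) + 0.4·(0) = 1.8
E[Large stake] = 0.6·(4) + 0.4·(1) = 2.8
E[Pass] = 0.6·(1) + 0.4·(8) = 3.8
Best response: Pass (3.8 is the largest).

Pass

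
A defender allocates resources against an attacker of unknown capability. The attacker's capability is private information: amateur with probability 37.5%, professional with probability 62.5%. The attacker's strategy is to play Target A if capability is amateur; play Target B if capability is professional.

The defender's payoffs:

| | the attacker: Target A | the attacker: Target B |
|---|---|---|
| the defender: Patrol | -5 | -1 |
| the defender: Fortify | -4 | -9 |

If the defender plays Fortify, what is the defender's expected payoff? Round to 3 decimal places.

-7.125

E[Fortify] = 0.375·(-4) + 0.625·(-9) = (-1.5) + (-5.625) = -7.125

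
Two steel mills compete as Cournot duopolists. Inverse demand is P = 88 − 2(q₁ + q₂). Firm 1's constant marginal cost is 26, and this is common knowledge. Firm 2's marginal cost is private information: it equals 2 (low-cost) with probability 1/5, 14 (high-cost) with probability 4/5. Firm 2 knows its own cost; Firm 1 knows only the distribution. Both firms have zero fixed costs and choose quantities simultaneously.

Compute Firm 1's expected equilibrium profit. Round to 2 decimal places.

125.88

Firm 2 with cost c maximizes (88 − 2(q₁+q₂) − c)·q₂, giving q₂(c) = (88 − c − 2q₁)/4.
E[c₂] = 1/5·2 + 4/5·14 = 11.6
Firm 1's FOC against E[q₂] yields q₁ = (88 − 2·26 + E[c₂])/6 = (88 − 52 + 11.6)/6 = 7.93333.
E[P] = 88 − 2·(q₁ + E[q₂]) = 41.8667; Firm 1's expected profit = (E[P] − 26)·q₁ = (41.8667 − 26)·7.93333 = 125.876.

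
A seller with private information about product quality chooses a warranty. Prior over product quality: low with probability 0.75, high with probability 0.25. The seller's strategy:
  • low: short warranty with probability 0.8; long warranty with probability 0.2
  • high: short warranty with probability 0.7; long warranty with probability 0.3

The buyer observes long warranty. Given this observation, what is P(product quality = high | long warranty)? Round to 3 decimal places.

P(long warranty) = 0.75·0.2 + 0.25·0.3 = 0.225
P(high | long warranty) = (0.25·0.3) / 0.225 = 0.075 / 0.225 = 0.333333

0.333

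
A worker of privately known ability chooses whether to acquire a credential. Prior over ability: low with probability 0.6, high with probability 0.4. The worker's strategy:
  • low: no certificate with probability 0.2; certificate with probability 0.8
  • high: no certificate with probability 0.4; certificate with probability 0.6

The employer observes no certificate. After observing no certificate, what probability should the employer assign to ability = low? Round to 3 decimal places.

P(no certificate) = 0.6·0.2 + 0.4·0.4 = 0.28
P(low | no certificate) = (0.6·0.2) / 0.28 = 0.12 / 0.28 = 0.428571

0.429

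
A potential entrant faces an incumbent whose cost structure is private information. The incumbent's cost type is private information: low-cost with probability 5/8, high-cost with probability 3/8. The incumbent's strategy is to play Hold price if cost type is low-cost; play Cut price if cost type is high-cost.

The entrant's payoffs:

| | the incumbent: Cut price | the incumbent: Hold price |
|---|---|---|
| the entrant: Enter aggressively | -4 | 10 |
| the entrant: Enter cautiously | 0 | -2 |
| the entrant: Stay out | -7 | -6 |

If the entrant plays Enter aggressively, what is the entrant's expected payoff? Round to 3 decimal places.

E[Enter aggressively] = 5/8·10 + 3/8·(-4) = 25/4 + (-3/2) = 19/4

4.750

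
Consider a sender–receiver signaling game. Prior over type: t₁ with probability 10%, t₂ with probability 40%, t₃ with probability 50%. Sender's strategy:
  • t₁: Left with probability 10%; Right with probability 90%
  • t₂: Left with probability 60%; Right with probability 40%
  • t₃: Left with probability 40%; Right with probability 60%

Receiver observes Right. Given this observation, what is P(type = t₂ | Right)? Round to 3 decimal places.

0.291

P(Right) = 0.1·0.9 + 0.4·0.4 + 0.5·0.6 = 0.55
P(t₂ | Right) = (0.4·0.4) / 0.55 = 0.16 / 0.55 = 0.290909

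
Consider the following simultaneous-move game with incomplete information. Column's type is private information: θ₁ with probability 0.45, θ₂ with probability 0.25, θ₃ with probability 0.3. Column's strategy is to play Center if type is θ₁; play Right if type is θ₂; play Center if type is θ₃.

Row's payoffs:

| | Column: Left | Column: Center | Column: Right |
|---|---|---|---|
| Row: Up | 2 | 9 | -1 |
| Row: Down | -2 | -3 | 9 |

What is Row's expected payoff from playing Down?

0

E[Down] = 0.45·(-3) + 0.25·9 + 0.3·(-3) = (-1.35) + 2.25 + (-0.9) = 0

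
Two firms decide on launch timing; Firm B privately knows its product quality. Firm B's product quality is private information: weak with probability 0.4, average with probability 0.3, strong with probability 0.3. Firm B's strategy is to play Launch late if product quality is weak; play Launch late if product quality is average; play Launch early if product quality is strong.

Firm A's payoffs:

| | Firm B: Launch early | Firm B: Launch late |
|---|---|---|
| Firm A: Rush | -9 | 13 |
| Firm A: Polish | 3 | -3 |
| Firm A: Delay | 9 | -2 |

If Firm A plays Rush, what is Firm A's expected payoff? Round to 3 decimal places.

Take the expectation over Firm B's product quality, weighting each type's action by its prior probability.
E[Rush] = 0.4·13 + 0.3·13 + 0.3·(-9) = 5.2 + 3.9 + (-2.7) = 6.4

6.400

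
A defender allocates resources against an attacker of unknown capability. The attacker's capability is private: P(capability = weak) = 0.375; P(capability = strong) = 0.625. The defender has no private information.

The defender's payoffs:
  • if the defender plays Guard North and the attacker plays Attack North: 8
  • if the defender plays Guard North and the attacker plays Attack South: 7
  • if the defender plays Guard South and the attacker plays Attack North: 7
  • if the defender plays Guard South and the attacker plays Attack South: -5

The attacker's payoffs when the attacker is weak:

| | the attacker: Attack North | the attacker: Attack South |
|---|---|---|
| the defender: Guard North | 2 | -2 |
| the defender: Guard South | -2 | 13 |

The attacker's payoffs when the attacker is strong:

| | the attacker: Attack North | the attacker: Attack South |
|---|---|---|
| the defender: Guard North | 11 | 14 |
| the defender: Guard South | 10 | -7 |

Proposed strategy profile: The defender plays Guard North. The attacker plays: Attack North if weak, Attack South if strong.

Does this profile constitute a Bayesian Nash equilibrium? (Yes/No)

A profile is a BNE iff every type of every player is best-responding given beliefs about the other side.
The defender plays Guard North: E[Guard North] = 0.375·(8) + 0.625·(7) = 7.375; E[Guard South] = -0.5. Best-responding. ✓
The attacker (capability weak), facing Guard North: Attack North gives 2, Attack South gives -2. Proposed Attack North is best. ✓
The attacker (capability strong), facing Guard North: Attack North gives 11, Attack South gives 14. Proposed Attack South is best. ✓

Yes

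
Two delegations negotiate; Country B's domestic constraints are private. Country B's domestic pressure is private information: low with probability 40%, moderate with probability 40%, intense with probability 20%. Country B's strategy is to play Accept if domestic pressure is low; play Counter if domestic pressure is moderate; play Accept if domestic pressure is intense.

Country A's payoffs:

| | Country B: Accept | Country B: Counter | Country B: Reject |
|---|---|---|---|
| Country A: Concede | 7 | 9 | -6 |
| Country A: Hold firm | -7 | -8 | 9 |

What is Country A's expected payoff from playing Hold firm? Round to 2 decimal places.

E[Hold firm] = 0.4·(-7) + 0.4·(-8) + 0.2·(-7) = (-2.8) + (-3.2) + (-1.4) = -7.4

-7.40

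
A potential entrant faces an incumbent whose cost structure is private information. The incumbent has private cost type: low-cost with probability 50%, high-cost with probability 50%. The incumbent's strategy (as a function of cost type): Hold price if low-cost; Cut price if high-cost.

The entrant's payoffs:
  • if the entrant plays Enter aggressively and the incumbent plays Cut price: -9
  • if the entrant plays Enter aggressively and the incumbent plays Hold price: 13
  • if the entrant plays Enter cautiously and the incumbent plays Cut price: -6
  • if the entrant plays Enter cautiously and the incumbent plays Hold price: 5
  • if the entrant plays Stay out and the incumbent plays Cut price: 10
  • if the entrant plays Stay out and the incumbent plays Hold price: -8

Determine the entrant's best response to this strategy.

Enter aggressively

E[Enter aggressively] = 0.5·(13) + 0.5·(-9) = 2
E[Enter cautiously] = 0.5·(5) + 0.5·(-6) = -0.5
E[Stay out] = 0.5·(-8) + 0.5·(10) = 1
Best response: Enter aggressively (2 is the largest).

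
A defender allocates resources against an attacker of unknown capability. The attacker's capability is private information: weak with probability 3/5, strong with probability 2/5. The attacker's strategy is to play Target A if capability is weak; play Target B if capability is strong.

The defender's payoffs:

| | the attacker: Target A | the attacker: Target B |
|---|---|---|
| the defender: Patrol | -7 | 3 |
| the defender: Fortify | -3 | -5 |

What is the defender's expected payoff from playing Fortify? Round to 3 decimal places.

-3.800

E[Fortify] = 3/5·(-3) + 2/5·(-5) = (-9/5) + (-2) = -19/5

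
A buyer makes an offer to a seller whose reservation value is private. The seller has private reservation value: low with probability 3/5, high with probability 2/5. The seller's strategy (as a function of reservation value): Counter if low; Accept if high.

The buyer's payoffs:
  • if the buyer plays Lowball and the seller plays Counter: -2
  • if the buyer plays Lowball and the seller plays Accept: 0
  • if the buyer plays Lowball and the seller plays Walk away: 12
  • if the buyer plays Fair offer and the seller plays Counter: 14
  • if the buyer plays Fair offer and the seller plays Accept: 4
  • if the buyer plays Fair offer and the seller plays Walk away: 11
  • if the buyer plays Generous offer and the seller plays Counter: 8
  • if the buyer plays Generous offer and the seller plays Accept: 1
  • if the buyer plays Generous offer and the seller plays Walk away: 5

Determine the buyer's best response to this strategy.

Fair offer

E[Lowball] = 3/5·(-2) + 2/5·(0) = -6/5
E[Fair offer] = 3/5·(14) + 2/5·(4) = 10
E[Generous offer] = 3/5·(8) + 2/5·(1) = 26/5
Best response: Fair offer (10 is the largest).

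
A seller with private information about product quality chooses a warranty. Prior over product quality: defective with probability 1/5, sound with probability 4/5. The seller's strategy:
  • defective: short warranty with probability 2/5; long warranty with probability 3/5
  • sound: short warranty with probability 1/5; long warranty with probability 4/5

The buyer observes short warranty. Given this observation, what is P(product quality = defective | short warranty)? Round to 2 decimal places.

0.33

Apply Bayes' rule using the sender's strategy as the likelihood.
P(short warranty) = (1/5)·(2/5) + (4/5)·(1/5) = 6/25
P(defective | short warranty) = ((1/5)·(2/5)) / (6/25) = (2/25) / (6/25) = 1/3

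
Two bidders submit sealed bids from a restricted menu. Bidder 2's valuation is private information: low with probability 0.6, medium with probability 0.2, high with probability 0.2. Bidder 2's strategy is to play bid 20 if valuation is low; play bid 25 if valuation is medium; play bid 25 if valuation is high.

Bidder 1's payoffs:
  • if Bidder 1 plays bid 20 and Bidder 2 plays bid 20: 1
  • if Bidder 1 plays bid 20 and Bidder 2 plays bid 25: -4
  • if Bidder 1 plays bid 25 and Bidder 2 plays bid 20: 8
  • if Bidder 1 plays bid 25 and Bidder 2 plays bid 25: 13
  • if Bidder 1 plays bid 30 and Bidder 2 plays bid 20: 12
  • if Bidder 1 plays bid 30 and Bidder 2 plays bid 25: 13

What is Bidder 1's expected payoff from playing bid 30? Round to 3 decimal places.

Take the expectation over Bidder 2's valuation, weighting each type's action by its prior probability.
E[bid 30] = 0.6·12 + 0.2·13 + 0.2·13 = 7.2 + 2.6 + 2.6 = 12.4

12.400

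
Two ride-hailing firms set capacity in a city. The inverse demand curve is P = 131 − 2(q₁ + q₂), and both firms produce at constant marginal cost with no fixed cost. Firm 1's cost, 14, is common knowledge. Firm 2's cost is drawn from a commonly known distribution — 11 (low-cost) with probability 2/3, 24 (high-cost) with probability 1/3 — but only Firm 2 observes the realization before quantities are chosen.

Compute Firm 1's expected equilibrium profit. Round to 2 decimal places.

777.93

Firm 2 with cost c maximizes (131 − 2(q₁+q₂) − c)·q₂, giving q₂(c) = (131 − c − 2q₁)/4.
E[c₂] = 2/3·11 + 1/3·24 = 15.3333
Firm 1's FOC against E[q₂] yields q₁ = (131 − 2·14 + E[c₂])/6 = (131 − 28 + 15.3333)/6 = 19.7222.
E[P] = 131 − 2·(q₁ + E[q₂]) = 53.4444; Firm 1's expected profit = (E[P] − 14)·q₁ = (53.4444 − 14)·19.7222 = 777.932.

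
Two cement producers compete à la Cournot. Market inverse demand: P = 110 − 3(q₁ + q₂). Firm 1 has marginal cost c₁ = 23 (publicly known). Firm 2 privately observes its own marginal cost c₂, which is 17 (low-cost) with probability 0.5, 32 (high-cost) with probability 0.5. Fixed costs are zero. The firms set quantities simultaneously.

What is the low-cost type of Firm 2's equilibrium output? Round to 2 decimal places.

10.58

Firm 2 with cost c maximizes (110 − 3(q₁+q₂) − c)·q₂, giving q₂(c) = (110 − c − 3q₁)/6.
E[c₂] = 0.5·17 + 0.5·32 = 24.5
Firm 1's FOC against E[q₂] yields q₁ = (110 − 2·23 + E[c₂])/9 = (110 − 46 + 24.5)/9 = 9.83333.
q₂(low-cost) = (110 − 17 − 3·9.83333)/6 = 10.5833.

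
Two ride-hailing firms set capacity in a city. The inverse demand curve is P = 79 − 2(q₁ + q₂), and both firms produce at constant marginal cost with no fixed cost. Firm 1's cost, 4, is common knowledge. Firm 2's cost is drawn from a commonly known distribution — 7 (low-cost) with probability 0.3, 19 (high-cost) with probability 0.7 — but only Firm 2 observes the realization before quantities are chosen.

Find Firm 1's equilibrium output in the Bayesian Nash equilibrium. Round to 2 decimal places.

14.40

Type-c best response for Firm 2: q₂(c) = (79 − c)/4 − q₁/2.
Firm 1 maximizes expected profit; its first-order condition is 79 − 4q₁ − 2E[q₂] − 4 = 0.
Substituting E[q₂] and solving: E[c₂] = 15.4, so q₁ = (79 − 2·4 + 15.4)/6 = 14.4.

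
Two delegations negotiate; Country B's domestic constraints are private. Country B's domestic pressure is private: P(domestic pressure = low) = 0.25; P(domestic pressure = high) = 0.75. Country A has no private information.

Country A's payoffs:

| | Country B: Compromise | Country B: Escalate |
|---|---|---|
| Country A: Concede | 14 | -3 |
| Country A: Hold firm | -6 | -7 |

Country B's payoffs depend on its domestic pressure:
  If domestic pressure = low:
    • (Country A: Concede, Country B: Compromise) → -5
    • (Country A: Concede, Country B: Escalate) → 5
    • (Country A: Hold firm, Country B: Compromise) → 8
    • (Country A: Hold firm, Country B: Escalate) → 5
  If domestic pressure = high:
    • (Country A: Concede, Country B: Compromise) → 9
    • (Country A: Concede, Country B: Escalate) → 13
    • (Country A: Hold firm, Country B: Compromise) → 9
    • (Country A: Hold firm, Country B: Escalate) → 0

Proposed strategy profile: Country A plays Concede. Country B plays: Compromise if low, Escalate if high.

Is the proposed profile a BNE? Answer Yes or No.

No

A profile is a BNE iff every type of every player is best-responding given beliefs about the other side.
Country A plays Concede: E[Concede] = 0.25·(14) + 0.75·(-3) = 1.25; E[Hold firm] = -6.75. Best-responding. ✓
Country B (domestic pressure low), facing Concede: Compromise gives -5, Escalate gives 5. Proposed Compromise is not best — profitable deviation exists. ✗
Country B (domestic pressure high), facing Concede: Compromise gives 9, Escalate gives 13. Proposed Escalate is best. ✓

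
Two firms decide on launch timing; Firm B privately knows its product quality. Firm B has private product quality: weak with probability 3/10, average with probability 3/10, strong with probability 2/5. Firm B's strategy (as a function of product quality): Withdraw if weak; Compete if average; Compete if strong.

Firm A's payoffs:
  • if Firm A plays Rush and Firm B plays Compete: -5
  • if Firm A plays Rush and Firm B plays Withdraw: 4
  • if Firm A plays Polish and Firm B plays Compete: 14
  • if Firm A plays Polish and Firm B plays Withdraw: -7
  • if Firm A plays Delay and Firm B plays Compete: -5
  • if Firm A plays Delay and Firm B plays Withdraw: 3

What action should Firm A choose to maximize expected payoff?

E[Rush] = 3/10·(4) + 3/10·(-5) + 2/5·(-5) = -23/10
E[Polish] = 3/10·(-7) + 3/10·(14) + 2/5·(14) = 77/10
E[Delay] = 3/10·(3) + 3/10·(-5) + 2/5·(-5) = -13/5
Best response: Polish (77/10 is the largest).

Polish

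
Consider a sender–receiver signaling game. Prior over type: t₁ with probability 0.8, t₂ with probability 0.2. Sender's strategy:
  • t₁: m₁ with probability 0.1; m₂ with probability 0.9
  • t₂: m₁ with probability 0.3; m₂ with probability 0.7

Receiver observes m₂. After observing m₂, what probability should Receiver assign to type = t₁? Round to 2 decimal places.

0.84

P(m₂) = 0.8·0.9 + 0.2·0.7 = 0.86
P(t₁ | m₂) = (0.8·0.9) / 0.86 = 0.72 / 0.86 = 0.837209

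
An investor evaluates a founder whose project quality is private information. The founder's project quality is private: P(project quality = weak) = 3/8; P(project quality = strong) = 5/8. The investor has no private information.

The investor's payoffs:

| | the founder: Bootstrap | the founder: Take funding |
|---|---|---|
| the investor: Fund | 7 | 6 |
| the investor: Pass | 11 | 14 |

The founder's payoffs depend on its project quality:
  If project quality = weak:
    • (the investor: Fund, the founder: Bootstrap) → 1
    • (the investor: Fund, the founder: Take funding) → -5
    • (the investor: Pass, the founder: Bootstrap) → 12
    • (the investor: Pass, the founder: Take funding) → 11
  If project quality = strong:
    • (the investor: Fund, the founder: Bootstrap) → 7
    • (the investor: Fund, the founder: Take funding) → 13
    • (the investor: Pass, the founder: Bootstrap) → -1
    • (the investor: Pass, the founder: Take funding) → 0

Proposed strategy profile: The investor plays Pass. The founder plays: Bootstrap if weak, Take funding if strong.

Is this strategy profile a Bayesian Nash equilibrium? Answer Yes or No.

The investor plays Pass: E[Pass] = 3/8·(11) + 5/8·(14) = 103/8; E[Fund] = 51/8. Best-responding. ✓
The founder (project quality weak), facing Pass: Bootstrap gives 12, Take funding gives 11. Proposed Bootstrap is best. ✓
The founder (project quality strong), facing Pass: Bootstrap gives -1, Take funding gives 0. Proposed Take funding is best. ✓

Yes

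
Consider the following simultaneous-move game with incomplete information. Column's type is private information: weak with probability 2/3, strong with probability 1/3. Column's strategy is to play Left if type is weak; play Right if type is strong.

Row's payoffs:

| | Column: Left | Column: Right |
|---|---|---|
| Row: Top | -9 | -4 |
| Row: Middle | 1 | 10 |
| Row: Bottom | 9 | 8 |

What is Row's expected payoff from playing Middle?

4

Take the expectation over Column's type, weighting each type's action by its prior probability.
E[Middle] = 2/3·1 + 1/3·10 = 2/3 + 10/3 = 4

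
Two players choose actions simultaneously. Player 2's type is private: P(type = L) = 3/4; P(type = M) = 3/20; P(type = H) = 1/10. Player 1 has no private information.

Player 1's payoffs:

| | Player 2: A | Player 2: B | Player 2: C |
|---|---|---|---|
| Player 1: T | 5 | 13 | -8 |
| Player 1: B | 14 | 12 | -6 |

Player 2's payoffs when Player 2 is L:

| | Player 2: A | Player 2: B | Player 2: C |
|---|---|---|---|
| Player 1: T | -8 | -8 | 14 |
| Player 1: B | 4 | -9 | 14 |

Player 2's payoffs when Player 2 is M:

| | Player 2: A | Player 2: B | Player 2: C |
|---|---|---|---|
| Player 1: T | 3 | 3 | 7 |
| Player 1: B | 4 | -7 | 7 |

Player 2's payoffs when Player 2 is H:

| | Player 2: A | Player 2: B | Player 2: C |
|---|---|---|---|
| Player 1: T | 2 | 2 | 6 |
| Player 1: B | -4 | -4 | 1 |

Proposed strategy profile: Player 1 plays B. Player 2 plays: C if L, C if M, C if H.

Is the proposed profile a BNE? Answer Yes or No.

Yes

Player 1 plays B: E[B] = 3/4·(-6) + 3/20·(-6) + 1/10·(-6) = -6; E[T] = -8. Best-responding. ✓
Player 2 (type L), facing B: A gives 4, B gives -9, C gives 14. Proposed C is best. ✓
Player 2 (type M), facing B: A gives 4, B gives -7, C gives 7. Proposed C is best. ✓
Player 2 (type H), facing B: A gives -4, B gives -4, C gives 1. Proposed C is best. ✓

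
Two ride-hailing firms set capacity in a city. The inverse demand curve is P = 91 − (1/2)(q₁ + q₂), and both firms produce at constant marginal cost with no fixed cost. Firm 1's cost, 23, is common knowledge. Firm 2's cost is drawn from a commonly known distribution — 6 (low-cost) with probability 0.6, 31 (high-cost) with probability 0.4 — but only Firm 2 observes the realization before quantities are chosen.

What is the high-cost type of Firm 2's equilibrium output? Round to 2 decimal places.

39.67

Firm 2 with cost c maximizes (91 − (1/2)(q₁+q₂) − c)·q₂, giving q₂(c) = (91 − c − (1/2)q₁).
E[c₂] = 0.6·6 + 0.4·31 = 16
Firm 1's FOC against E[q₂] yields q₁ = (91 − 2·23 + E[c₂])/(3/2) = (91 − 46 + 16)/(3/2) = 40.6667.
q₂(high-cost) = (91 − 31 − (1/2)·40.6667) = 39.6667.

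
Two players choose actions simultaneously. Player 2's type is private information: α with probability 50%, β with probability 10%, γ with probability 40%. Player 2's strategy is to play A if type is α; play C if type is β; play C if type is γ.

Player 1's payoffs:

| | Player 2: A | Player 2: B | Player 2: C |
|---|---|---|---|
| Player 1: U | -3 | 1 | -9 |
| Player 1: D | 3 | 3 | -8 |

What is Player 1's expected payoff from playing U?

-6

E[U] = 0.5·(-3) + 0.1·(-9) + 0.4·(-9) = (-1.5) + (-0.9) + (-3.6) = -6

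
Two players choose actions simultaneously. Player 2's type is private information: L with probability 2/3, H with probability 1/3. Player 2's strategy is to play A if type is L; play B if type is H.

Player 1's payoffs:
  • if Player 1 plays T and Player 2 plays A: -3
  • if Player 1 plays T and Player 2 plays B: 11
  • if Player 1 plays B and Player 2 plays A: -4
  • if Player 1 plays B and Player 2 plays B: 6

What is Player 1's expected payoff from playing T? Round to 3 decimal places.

Take the expectation over Player 2's type, weighting each type's action by its prior probability.
E[T] = 2/3·(-3) + 1/3·11 = (-2) + 11/3 = 5/3

1.667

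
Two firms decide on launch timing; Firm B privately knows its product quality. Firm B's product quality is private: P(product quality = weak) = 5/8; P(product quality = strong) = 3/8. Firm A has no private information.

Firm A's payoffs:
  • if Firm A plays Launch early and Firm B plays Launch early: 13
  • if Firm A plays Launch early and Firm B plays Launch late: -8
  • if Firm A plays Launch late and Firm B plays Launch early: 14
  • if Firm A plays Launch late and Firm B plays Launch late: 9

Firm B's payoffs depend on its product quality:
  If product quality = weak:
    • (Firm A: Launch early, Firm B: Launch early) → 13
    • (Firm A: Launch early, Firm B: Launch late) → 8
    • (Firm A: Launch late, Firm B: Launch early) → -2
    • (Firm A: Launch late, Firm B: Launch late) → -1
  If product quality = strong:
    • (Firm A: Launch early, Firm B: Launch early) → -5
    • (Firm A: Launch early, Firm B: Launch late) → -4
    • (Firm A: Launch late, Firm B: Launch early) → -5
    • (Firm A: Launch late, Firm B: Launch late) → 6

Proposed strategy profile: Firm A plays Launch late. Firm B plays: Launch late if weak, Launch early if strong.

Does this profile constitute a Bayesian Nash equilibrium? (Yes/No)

No

Firm A plays Launch late: E[Launch late] = 5/8·(9) + 3/8·(14) = 87/8; E[Launch early] = -1/8. Best-responding. ✓
Firm B (product quality weak), facing Launch late: Launch early gives -2, Launch late gives -1. Proposed Launch late is best. ✓
Firm B (product quality strong), facing Launch late: Launch early gives -5, Launch late gives 6. Proposed Launch early is not best — profitable deviation exists. ✗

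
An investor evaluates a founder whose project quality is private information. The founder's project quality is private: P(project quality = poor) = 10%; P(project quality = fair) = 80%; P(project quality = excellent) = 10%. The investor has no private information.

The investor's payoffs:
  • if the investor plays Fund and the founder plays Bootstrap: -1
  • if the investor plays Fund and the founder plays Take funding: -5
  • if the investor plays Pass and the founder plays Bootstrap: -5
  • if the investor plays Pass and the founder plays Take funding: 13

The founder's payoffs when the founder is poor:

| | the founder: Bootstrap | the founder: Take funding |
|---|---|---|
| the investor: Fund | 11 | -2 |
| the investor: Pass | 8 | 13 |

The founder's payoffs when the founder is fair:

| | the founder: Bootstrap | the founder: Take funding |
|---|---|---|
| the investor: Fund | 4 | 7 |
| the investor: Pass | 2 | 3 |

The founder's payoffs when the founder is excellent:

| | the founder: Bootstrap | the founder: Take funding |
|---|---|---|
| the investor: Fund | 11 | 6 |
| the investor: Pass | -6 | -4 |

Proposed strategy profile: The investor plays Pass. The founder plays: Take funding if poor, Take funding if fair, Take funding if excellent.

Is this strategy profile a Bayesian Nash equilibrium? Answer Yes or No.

The investor plays Pass: E[Pass] = 0.1·(13) + 0.8·(13) + 0.1·(13) = 13; E[Fund] = -5. Best-responding. ✓
The founder (project quality poor), facing Pass: Bootstrap gives 8, Take funding gives 13. Proposed Take funding is best. ✓
The founder (project quality fair), facing Pass: Bootstrap gives 2, Take funding gives 3. Proposed Take funding is best. ✓
The founder (project quality excellent), facing Pass: Bootstrap gives -6, Take funding gives -4. Proposed Take funding is best. ✓

Yes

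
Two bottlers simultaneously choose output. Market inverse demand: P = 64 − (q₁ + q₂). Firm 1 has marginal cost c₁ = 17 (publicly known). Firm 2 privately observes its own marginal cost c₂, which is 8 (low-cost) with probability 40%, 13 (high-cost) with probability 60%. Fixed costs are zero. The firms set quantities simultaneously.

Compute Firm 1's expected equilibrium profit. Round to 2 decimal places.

Type-c best response for Firm 2: q₂(c) = (64 − c)/2 − q₁/2.
Firm 1 maximizes expected profit; its first-order condition is 64 − 2q₁ − E[q₂] − 17 = 0.
Substituting E[q₂] and solving: E[c₂] = 11, so q₁ = (64 − 2·17 + 11)/3 = 13.6667.
E[P] = 64 − (q₁ + E[q₂]) = 30.6667; Firm 1's expected profit = (E[P] − 17)·q₁ = (30.6667 − 17)·13.6667 = 186.778.

186.78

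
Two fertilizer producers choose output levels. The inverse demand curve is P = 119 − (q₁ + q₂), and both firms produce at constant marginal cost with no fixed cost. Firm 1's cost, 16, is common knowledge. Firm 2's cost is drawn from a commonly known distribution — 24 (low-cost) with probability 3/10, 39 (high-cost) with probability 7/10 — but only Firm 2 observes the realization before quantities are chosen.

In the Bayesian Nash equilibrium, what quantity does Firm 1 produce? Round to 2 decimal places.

40.50

Type-c best response for Firm 2: q₂(c) = (119 − c)/2 − q₁/2.
Firm 1 maximizes expected profit; its first-order condition is 119 − 2q₁ − E[q₂] − 16 = 0.
Substituting E[q₂] and solving: E[c₂] = 34.5, so q₁ = (119 − 2·16 + 34.5)/3 = 40.5.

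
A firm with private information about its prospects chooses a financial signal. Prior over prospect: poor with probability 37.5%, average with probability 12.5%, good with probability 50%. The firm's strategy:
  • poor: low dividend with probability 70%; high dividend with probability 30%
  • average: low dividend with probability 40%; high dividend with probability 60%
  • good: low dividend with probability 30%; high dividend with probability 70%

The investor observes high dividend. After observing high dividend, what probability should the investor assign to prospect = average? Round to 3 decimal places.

P(high dividend) = 0.375·0.3 + 0.125·0.6 + 0.5·0.7 = 0.5375
P(average | high dividend) = (0.125·0.6) / 0.5375 = 0.075 / 0.5375 = 0.139535

0.140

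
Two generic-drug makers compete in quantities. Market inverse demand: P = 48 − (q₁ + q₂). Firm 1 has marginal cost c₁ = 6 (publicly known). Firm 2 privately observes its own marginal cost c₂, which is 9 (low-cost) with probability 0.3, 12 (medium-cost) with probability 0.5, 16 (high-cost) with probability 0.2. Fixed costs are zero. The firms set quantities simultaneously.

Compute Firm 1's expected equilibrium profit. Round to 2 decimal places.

254.93

Type-c best response for Firm 2: q₂(c) = (48 − c)/2 − q₁/2.
Firm 1 maximizes expected profit; its first-order condition is 48 − 2q₁ − E[q₂] − 6 = 0.
Substituting E[q₂] and solving: E[c₂] = 11.9, so q₁ = (48 − 2·6 + 11.9)/3 = 15.9667.
E[P] = 48 − (q₁ + E[q₂]) = 21.9667; Firm 1's expected profit = (E[P] − 6)·q₁ = (21.9667 − 6)·15.9667 = 254.934.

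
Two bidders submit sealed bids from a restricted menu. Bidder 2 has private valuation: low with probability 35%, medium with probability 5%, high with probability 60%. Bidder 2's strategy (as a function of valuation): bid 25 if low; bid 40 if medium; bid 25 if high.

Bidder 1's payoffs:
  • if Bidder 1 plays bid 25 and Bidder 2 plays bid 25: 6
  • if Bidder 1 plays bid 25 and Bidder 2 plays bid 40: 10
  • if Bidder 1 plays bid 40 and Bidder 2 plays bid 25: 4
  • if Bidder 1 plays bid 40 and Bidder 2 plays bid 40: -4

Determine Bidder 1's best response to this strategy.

E[bid 25] = 0.35·(6) + 0.05·(10) + 0.6·(6) = 6.2
E[bid 40] = 0.35·(4) + 0.05·(-4) + 0.6·(4) = 3.6
Best response: bid 25 (6.2 is the largest).

bid 25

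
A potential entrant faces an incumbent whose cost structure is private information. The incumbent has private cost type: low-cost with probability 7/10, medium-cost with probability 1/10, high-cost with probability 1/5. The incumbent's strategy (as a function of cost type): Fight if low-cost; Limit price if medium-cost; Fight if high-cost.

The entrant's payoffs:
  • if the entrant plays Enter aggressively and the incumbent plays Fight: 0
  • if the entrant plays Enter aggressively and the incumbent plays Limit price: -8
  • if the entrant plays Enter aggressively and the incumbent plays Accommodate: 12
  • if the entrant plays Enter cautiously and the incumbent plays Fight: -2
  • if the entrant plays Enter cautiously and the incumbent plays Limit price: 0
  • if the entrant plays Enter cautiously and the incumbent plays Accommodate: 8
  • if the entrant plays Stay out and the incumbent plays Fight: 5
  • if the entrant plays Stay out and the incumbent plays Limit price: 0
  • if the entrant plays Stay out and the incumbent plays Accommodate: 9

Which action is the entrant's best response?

Stay out

E[Enter aggressively] = 7/10·(0) + 1/10·(-8) + 1/5·(0) = -4/5
E[Enter cautiously] = 7/10·(-2) + 1/10·(0) + 1/5·(-2) = -9/5
E[Stay out] = 7/10·(5) + 1/10·(0) + 1/5·(5) = 9/2
Best response: Stay out (9/2 is the largest).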